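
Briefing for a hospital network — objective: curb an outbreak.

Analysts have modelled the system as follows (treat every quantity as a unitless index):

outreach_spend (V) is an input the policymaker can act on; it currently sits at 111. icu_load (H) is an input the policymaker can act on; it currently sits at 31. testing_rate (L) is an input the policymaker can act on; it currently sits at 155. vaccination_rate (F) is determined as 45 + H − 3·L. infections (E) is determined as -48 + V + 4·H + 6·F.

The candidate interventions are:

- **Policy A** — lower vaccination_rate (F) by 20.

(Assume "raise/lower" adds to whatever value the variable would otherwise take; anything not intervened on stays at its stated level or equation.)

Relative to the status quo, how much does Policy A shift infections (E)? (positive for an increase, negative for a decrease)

Baseline:
  V = 111
  H = 31
  L = 155
  F = 45 + 31 − 3·155 = -389
  E = -48 + 111 + 4·31 + 6·(-389) = -2147
Policy A (F − 20):
  V = 111
  H = 31
  L = 155
  F = 45 + 31 − 3·155 (−20 from intervention) = -409
  E = -48 + 111 + 4·31 + 6·(-409) = -2267
Change in E: -2267 − (-2147) = -120

-120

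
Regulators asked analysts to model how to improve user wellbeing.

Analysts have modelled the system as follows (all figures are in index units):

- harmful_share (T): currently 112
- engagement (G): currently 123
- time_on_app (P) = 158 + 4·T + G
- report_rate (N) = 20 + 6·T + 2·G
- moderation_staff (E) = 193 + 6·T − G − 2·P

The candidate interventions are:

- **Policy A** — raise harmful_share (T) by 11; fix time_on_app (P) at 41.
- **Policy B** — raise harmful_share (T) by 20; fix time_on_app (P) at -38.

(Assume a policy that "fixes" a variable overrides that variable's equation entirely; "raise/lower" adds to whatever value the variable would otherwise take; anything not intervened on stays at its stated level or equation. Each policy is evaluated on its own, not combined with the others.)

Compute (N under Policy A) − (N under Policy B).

-54

Policy A (T + 11, P := 41):
  T = 112 + 11 = 123
  G = 123
  N = 20 + 6·123 + 2·123 = 1004
Policy B (T + 20, P := -38):
  T = 112 + 20 = 132
  G = 123
  N = 20 + 6·132 + 2·123 = 1058
N: 1004 − 1058 = -54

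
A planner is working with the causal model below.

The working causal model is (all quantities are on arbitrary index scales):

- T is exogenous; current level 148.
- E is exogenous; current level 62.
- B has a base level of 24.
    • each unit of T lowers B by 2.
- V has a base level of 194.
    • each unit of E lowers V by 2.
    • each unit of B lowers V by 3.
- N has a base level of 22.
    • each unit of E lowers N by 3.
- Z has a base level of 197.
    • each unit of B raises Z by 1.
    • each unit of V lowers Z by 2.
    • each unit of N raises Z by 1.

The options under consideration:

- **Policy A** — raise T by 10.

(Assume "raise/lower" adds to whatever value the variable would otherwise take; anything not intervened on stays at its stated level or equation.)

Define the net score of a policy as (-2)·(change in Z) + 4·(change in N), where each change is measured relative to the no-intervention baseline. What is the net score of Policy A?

280

Baseline:
  T = 148
  E = 62
  B = 24 − 2·148 = -272
  V = 194 − 2·62 − 3·(-272) = 886
  N = 22 − 3·62 = -164
  Z = 197 + (-272) − 2·886 + (-164) = -2011
Policy A (T + 10):
  T = 148 + 10 = 158
  E = 62
  B = 24 − 2·158 = -292
  V = 194 − 2·62 − 3·(-292) = 946
  N = 22 − 3·62 = -164
  Z = 197 + (-292) − 2·946 + (-164) = -2151
ΔZ = -2151 − (-2011) = -140; ΔN = -164 − (-164) = 0
Score = (-2)·(-140) + 4·0 = 280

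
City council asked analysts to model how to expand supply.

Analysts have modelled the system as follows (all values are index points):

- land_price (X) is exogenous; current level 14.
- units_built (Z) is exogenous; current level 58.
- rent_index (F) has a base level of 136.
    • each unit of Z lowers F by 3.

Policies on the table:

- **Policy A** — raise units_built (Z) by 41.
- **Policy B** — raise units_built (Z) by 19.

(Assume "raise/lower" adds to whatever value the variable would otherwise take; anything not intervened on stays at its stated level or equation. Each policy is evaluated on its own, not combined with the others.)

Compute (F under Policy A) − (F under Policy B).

-66

Policy A (Z + 41):
  Z = 58 + 41 = 99
  F = 136 − 3·99 = -161
Policy B (Z + 19):
  Z = 58 + 19 = 77
  F = 136 − 3·77 = -95
F: -161 − (-95) = -66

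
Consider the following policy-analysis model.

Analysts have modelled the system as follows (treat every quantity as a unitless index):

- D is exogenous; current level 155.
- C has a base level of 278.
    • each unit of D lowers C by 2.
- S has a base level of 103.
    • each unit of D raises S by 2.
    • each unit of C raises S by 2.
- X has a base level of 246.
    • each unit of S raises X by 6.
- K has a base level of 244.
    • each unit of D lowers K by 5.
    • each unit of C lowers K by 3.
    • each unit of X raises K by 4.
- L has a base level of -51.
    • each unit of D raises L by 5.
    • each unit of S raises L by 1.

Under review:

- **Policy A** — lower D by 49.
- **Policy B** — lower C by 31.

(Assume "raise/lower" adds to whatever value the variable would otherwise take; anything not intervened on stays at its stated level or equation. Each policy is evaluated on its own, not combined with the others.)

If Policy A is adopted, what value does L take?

Policy A (D − 49):
  D = 155 − 49 = 106
  C = 278 − 2·106 = 66
  S = 103 + 2·106 + 2·66 = 447
  L = -51 + 5·106 + 447 = 926

926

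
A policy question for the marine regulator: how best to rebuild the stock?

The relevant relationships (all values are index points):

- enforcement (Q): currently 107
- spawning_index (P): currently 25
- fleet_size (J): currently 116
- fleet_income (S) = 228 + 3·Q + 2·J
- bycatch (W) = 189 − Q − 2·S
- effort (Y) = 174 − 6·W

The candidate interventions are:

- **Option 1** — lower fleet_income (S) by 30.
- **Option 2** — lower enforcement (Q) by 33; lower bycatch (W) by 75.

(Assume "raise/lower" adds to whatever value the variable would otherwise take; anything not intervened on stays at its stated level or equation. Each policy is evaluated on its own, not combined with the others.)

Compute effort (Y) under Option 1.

8694

Option 1 (S − 30):
  Q = 107
  J = 116
  S = 228 + 3·107 + 2·116 (−30 from intervention) = 751
  W = 189 − 107 − 2·751 = -1420
  Y = 174 − 6·(-1420) = 8694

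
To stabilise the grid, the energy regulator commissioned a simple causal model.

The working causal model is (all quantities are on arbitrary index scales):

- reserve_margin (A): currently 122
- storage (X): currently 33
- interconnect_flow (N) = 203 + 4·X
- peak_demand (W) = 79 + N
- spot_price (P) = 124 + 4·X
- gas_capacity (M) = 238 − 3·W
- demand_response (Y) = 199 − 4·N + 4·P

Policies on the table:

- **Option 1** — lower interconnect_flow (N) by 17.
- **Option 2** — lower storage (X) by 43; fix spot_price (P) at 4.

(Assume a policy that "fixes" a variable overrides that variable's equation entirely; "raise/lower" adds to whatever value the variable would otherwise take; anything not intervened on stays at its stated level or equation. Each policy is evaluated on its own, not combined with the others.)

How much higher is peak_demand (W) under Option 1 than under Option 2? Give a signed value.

155

Option 1 (N − 17):
  X = 33
  N = 203 + 4·33 (−17 from intervention) = 318
  W = 79 + 318 = 397
Option 2 (X − 43, P := 4):
  X = 33 − 43 = -10
  N = 203 + 4·(-10) = 163
  W = 79 + 163 = 242
W: 397 − 242 = 155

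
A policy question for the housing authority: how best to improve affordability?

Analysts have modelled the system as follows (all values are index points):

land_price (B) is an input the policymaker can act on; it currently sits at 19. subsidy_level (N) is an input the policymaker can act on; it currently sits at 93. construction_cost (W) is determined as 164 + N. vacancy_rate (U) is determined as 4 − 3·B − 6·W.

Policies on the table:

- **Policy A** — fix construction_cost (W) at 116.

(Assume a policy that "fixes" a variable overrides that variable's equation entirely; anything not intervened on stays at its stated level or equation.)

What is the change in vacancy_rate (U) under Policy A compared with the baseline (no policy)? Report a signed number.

846

Baseline:
  B = 19
  N = 93
  W = 164 + 93 = 257
  U = 4 − 3·19 − 6·257 = -1595
Policy A (W := 116):
  B = 19
  N = 93
  W = 116
  U = 4 − 3·19 − 6·116 = -749
Change in U: -749 − (-1595) = 846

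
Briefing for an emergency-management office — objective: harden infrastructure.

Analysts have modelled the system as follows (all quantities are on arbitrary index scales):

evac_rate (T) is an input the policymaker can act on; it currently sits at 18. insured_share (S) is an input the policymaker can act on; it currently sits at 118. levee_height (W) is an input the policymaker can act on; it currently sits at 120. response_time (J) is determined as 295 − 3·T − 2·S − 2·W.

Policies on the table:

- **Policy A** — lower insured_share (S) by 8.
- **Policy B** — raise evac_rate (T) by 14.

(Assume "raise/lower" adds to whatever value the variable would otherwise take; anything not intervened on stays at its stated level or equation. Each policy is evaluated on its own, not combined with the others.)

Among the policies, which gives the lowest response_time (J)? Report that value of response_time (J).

-277

Policy A (S − 8):
  T = 18
  S = 118 − 8 = 110
  W = 120
  J = 295 − 3·18 − 2·110 − 2·120 = -219
Policy B (T + 14):
  T = 18 + 14 = 32
  S = 118
  W = 120
  J = 295 − 3·32 − 2·118 − 2·120 = -277
Comparing — Policy A: J=-219, Policy B: J=-277. Lowest is -277 (Policy B).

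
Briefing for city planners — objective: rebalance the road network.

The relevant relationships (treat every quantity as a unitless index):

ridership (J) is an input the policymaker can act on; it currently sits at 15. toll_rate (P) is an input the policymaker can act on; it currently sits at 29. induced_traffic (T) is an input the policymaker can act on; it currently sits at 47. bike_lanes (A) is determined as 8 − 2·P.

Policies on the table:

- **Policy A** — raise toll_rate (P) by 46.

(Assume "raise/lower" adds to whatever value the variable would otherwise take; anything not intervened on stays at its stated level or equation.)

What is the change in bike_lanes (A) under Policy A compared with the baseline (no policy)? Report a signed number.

Baseline:
  P = 29
  A = 8 − 2·29 = -50
Policy A (P + 46):
  P = 29 + 46 = 75
  A = 8 − 2·75 = -142
Change in A: -142 − (-50) = -92

-92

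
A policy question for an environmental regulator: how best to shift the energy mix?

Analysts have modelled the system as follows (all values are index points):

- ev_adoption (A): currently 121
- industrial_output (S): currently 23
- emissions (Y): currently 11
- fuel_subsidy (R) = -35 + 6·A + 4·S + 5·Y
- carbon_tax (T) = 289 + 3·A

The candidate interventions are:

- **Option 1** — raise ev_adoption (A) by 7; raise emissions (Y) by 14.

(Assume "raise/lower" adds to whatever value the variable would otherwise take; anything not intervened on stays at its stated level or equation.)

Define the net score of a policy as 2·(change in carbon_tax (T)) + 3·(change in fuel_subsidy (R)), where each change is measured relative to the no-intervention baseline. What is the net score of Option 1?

Baseline:
  A = 121
  S = 23
  Y = 11
  R = -35 + 6·121 + 4·23 + 5·11 = 838
  T = 289 + 3·121 = 652
Option 1 (A + 7, Y + 14):
  A = 121 + 7 = 128
  S = 23
  Y = 11 + 14 = 25
  R = -35 + 6·128 + 4·23 + 5·25 = 950
  T = 289 + 3·128 = 673
ΔT = 673 − 652 = 21; ΔR = 950 − 838 = 112
Score = 2·21 + 3·112 = 378

378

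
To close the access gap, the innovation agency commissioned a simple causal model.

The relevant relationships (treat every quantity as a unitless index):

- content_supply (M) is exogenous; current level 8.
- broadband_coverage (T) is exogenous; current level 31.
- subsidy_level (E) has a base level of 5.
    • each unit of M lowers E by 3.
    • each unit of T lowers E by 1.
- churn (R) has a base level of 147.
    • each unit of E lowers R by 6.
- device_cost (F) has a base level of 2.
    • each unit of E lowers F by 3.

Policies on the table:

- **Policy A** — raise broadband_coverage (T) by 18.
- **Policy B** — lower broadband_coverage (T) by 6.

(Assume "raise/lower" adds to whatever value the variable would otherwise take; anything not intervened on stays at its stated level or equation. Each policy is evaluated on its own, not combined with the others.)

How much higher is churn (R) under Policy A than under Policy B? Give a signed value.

Policy A (T + 18):
  M = 8
  T = 31 + 18 = 49
  E = 5 − 3·8 − 49 = -68
  R = 147 − 6·(-68) = 555
Policy B (T − 6):
  M = 8
  T = 31 − 6 = 25
  E = 5 − 3·8 − 25 = -44
  R = 147 − 6·(-44) = 411
R: 555 − 411 = 144

144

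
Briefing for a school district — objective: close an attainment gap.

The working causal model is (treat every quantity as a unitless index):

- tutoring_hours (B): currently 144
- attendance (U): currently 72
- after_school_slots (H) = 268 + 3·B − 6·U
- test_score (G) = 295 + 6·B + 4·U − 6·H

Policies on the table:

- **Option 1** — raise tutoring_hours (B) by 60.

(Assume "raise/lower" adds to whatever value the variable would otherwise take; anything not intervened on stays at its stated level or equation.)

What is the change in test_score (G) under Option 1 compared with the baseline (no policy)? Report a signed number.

Baseline:
  B = 144
  U = 72
  H = 268 + 3·144 − 6·72 = 268
  G = 295 + 6·144 + 4·72 − 6·268 = -161
Option 1 (B + 60):
  B = 144 + 60 = 204
  U = 72
  H = 268 + 3·204 − 6·72 = 448
  G = 295 + 6·204 + 4·72 − 6·448 = -881
Change in G: -881 − (-161) = -720

-720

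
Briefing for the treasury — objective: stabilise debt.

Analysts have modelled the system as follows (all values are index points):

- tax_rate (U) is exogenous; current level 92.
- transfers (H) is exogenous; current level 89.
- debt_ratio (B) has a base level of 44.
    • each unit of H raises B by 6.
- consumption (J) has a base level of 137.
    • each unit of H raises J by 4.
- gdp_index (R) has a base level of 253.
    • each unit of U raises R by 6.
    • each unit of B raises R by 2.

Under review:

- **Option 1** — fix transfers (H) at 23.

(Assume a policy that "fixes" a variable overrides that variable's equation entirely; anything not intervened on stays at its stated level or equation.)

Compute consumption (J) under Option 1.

229

Option 1 (H := 23):
  H = 23
  J = 137 + 4·23 = 229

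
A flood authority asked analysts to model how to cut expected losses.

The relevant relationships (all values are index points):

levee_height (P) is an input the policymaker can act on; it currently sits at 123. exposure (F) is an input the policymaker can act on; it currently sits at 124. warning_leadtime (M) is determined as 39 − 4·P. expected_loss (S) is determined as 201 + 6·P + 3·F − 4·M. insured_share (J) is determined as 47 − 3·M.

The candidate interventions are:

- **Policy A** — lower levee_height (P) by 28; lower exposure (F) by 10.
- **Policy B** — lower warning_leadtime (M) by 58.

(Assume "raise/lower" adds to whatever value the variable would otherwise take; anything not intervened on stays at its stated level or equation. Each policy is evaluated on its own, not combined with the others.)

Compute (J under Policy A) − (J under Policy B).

-510

Policy A (P − 28, F − 10):
  P = 123 − 28 = 95
  M = 39 − 4·95 = -341
  J = 47 − 3·(-341) = 1070
Policy B (M − 58):
  P = 123
  M = 39 − 4·123 (−58 from intervention) = -511
  J = 47 − 3·(-511) = 1580
J: 1070 − 1580 = -510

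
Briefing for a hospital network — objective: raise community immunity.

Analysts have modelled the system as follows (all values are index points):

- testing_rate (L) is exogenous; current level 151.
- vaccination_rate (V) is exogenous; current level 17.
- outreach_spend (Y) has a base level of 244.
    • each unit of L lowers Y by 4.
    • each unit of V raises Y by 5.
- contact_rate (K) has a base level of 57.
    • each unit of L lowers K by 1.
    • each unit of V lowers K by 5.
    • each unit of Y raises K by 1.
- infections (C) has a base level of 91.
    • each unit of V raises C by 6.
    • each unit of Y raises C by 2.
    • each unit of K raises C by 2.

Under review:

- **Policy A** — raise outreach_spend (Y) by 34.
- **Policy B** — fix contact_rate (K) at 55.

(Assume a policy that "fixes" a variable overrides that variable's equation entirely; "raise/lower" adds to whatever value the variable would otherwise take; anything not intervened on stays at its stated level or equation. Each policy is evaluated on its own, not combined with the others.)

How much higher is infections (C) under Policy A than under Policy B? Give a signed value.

-882

Policy A (Y + 34):
  L = 151
  V = 17
  Y = 244 − 4·151 + 5·17 (+34 from intervention) = -241
  K = 57 − 151 − 5·17 + (-241) = -420
  C = 91 + 6·17 + 2·(-241) + 2·(-420) = -1129
Policy B (K := 55):
  L = 151
  V = 17
  Y = 244 − 4·151 + 5·17 = -275
  K = 55
  C = 91 + 6·17 + 2·(-275) + 2·55 = -247
C: -1129 − (-247) = -882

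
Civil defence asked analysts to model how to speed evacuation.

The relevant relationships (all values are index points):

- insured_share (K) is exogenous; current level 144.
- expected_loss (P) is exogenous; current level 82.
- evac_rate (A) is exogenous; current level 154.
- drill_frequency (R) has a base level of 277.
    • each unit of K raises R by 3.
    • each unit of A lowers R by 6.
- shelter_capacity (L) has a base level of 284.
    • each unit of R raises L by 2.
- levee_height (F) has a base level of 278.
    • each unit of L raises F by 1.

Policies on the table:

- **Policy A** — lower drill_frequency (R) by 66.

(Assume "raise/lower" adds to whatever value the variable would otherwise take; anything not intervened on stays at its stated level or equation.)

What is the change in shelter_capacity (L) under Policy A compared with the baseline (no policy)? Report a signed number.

-132

Baseline:
  K = 144
  A = 154
  R = 277 + 3·144 − 6·154 = -215
  L = 284 + 2·(-215) = -146
Policy A (R − 66):
  K = 144
  A = 154
  R = 277 + 3·144 − 6·154 (−66 from intervention) = -281
  L = 284 + 2·(-281) = -278
Change in L: -278 − (-146) = -132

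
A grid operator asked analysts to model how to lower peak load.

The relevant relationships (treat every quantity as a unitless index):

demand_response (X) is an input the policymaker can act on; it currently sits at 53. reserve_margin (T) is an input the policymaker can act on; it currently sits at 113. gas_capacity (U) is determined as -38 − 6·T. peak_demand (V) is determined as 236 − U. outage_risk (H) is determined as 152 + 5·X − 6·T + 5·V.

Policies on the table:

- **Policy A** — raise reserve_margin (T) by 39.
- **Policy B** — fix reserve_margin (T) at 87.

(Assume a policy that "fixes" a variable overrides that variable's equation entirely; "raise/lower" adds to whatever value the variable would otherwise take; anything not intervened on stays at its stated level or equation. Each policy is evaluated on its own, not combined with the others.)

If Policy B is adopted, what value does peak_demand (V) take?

Policy B (T := 87):
  T = 87
  U = -38 − 6·87 = -560
  V = 236 − (-560) = 796

796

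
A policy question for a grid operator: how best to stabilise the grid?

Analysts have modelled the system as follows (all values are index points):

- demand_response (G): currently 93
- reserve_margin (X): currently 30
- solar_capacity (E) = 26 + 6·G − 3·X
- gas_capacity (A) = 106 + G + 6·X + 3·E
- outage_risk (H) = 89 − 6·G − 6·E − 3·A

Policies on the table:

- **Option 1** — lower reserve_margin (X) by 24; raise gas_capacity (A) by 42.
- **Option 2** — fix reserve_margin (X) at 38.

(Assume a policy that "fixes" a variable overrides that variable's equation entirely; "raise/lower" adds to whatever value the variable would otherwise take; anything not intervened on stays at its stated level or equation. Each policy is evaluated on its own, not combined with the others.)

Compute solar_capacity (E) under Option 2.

470

Option 2 (X := 38):
  G = 93
  X = 38
  E = 26 + 6·93 − 3·38 = 470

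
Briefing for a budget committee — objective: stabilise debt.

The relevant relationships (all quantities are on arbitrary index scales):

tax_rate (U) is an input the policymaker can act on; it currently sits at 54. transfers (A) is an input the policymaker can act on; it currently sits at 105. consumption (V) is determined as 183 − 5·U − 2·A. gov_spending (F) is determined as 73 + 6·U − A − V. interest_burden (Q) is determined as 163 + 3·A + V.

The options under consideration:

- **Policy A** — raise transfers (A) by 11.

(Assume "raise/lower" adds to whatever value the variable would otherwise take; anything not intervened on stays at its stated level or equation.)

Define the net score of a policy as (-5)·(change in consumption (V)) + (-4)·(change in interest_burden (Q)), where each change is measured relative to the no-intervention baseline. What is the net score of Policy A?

Baseline:
  U = 54
  A = 105
  V = 183 − 5·54 − 2·105 = -297
  Q = 163 + 3·105 + (-297) = 181
Policy A (A + 11):
  U = 54
  A = 105 + 11 = 116
  V = 183 − 5·54 − 2·116 = -319
  Q = 163 + 3·116 + (-319) = 192
ΔV = -319 − (-297) = -22; ΔQ = 192 − 181 = 11
Score = (-5)·(-22) + (-4)·11 = 66

66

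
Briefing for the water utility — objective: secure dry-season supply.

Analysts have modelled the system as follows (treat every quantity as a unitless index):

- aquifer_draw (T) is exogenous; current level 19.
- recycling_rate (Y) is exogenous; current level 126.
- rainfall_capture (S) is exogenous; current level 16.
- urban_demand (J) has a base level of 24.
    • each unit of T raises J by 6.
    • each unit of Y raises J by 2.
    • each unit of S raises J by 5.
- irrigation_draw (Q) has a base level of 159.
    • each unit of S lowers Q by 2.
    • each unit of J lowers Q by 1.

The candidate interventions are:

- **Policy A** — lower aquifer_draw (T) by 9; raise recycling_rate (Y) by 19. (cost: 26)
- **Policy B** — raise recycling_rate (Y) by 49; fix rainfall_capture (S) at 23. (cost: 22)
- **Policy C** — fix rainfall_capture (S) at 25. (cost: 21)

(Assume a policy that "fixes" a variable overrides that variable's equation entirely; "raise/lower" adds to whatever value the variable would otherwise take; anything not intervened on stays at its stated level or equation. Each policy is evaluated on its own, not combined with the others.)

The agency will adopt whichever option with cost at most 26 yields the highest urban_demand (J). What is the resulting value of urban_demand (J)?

603

Policy A (T − 9, Y + 19):
  T = 19 − 9 = 10
  Y = 126 + 19 = 145
  S = 16
  J = 24 + 6·10 + 2·145 + 5·16 = 454
Policy B (Y + 49, S := 23):
  T = 19
  Y = 126 + 49 = 175
  S = 23
  J = 24 + 6·19 + 2·175 + 5·23 = 603
Policy C (S := 25):
  T = 19
  Y = 126
  S = 25
  J = 24 + 6·19 + 2·126 + 5·25 = 515
Comparing — Policy A: J=454, Policy B: J=603, Policy C: J=515. Highest is 603 (Policy B).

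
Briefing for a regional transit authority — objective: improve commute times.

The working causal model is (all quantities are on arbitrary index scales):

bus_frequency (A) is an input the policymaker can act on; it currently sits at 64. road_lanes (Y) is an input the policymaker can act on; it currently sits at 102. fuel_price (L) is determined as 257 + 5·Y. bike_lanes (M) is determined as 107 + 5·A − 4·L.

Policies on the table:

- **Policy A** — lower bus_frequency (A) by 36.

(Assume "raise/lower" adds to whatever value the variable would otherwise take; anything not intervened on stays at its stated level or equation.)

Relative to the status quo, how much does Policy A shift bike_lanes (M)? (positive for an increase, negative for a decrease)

-180

Baseline:
  A = 64
  Y = 102
  L = 257 + 5·102 = 767
  M = 107 + 5·64 − 4·767 = -2641
Policy A (A − 36):
  A = 64 − 36 = 28
  Y = 102
  L = 257 + 5·102 = 767
  M = 107 + 5·28 − 4·767 = -2821
Change in M: -2821 − (-2641) = -180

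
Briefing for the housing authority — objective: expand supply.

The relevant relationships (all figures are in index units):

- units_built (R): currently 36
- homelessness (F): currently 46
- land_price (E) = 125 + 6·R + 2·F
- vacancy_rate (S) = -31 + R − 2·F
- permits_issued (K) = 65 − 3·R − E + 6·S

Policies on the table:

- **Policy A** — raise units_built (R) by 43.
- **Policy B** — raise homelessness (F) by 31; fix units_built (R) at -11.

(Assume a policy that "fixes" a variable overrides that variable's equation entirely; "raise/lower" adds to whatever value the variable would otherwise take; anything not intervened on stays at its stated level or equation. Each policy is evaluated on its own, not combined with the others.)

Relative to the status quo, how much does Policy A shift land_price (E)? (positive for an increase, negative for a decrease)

258

Baseline:
  R = 36
  F = 46
  E = 125 + 6·36 + 2·46 = 433
Policy A (R + 43):
  R = 36 + 43 = 79
  F = 46
  E = 125 + 6·79 + 2·46 = 691
Change in E: 691 − 433 = 258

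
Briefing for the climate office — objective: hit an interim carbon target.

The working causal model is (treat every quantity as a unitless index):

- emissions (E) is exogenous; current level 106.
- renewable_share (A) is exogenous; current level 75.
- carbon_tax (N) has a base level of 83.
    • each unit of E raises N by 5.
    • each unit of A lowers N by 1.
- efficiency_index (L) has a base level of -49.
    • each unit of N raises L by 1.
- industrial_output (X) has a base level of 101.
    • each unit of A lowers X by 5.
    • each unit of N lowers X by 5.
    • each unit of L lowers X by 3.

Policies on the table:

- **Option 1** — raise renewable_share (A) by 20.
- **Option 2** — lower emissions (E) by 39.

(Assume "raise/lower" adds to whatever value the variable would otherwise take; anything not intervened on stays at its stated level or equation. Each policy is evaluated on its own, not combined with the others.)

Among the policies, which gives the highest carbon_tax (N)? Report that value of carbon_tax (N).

518

Option 1 (A + 20):
  E = 106
  A = 75 + 20 = 95
  N = 83 + 5·106 − 95 = 518
Option 2 (E − 39):
  E = 106 − 39 = 67
  A = 75
  N = 83 + 5·67 − 75 = 343
Comparing — Option 1: N=518, Option 2: N=343. Highest is 518 (Option 1).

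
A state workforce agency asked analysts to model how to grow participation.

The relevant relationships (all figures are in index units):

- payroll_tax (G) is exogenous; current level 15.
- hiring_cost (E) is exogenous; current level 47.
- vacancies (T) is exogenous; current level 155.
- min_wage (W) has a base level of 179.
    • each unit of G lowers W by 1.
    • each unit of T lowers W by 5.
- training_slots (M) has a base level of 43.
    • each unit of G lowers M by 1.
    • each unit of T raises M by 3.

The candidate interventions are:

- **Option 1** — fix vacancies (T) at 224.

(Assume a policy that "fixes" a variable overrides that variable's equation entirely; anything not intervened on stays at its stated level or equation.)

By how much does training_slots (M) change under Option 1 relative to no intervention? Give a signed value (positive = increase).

Baseline:
  G = 15
  T = 155
  M = 43 − 15 + 3·155 = 493
Option 1 (T := 224):
  G = 15
  T = 224
  M = 43 − 15 + 3·224 = 700
Change in M: 700 − 493 = 207

207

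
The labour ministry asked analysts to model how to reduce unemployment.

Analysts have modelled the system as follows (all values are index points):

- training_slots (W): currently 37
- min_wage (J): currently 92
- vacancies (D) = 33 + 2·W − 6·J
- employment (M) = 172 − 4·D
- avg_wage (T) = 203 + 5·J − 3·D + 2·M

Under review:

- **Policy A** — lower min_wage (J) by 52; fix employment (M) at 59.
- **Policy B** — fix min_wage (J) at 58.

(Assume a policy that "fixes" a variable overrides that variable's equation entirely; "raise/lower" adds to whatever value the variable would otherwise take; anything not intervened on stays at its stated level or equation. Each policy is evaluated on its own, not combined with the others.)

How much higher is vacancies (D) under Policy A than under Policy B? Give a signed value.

108

Policy A (J − 52, M := 59):
  W = 37
  J = 92 − 52 = 40
  D = 33 + 2·37 − 6·40 = -133
Policy B (J := 58):
  W = 37
  J = 58
  D = 33 + 2·37 − 6·58 = -241
D: -133 − (-241) = 108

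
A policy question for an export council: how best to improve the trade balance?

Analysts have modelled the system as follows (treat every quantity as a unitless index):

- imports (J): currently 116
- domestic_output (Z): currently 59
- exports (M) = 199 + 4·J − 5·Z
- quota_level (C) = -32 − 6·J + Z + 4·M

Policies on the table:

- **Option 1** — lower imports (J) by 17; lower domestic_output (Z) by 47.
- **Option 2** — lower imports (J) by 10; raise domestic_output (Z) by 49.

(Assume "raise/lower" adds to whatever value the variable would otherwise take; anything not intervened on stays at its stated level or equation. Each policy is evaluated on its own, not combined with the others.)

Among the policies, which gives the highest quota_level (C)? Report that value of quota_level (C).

1526

Option 1 (J − 17, Z − 47):
  J = 116 − 17 = 99
  Z = 59 − 47 = 12
  M = 199 + 4·99 − 5·12 = 535
  C = -32 − 6·99 + 12 + 4·535 = 1526
Option 2 (J − 10, Z + 49):
  J = 116 − 10 = 106
  Z = 59 + 49 = 108
  M = 199 + 4·106 − 5·108 = 83
  C = -32 − 6·106 + 108 + 4·83 = -228
Comparing — Option 1: C=1526, Option 2: C=-228. Highest is 1526 (Option 1).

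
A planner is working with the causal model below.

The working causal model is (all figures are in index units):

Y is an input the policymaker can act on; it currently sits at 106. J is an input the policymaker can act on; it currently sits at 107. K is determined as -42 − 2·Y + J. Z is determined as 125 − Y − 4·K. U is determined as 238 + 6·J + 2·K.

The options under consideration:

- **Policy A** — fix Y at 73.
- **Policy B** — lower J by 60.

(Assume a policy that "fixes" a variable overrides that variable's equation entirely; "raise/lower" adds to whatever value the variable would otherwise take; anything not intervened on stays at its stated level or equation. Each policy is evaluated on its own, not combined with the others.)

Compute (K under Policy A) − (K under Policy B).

Policy A (Y := 73):
  Y = 73
  J = 107
  K = -42 − 2·73 + 107 = -81
Policy B (J − 60):
  Y = 106
  J = 107 − 60 = 47
  K = -42 − 2·106 + 47 = -207
K: -81 − (-207) = 126

126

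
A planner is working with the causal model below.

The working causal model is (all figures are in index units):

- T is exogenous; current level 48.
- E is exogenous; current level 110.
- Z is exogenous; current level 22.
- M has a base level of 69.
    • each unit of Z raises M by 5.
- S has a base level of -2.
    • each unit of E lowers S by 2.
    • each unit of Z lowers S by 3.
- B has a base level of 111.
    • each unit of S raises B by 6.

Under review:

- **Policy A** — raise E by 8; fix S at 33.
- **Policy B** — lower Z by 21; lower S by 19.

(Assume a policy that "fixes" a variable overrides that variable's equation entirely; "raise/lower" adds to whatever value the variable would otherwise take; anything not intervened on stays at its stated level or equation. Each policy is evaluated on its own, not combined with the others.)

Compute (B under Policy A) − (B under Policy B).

Policy A (E + 8, S := 33):
  E = 110 + 8 = 118
  Z = 22
  S = 33
  B = 111 + 6·33 = 309
Policy B (Z − 21, S − 19):
  E = 110
  Z = 22 − 21 = 1
  S = -2 − 2·110 − 3·1 (−19 from intervention) = -244
  B = 111 + 6·(-244) = -1353
B: 309 − (-1353) = 1662

1662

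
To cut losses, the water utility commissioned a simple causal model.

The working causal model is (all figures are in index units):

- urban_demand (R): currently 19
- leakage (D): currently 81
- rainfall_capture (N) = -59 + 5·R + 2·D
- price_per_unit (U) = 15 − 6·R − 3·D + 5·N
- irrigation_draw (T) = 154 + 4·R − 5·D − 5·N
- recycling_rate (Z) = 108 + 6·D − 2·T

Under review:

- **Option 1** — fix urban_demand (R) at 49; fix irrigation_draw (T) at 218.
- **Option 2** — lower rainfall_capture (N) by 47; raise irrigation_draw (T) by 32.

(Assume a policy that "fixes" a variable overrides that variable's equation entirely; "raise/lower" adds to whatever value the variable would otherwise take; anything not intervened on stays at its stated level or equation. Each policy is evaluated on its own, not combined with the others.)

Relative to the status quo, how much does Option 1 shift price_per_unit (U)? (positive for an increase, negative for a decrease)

Baseline:
  R = 19
  D = 81
  N = -59 + 5·19 + 2·81 = 198
  U = 15 − 6·19 − 3·81 + 5·198 = 648
Option 1 (R := 49, T := 218):
  R = 49
  D = 81
  N = -59 + 5·49 + 2·81 = 348
  U = 15 − 6·49 − 3·81 + 5·348 = 1218
Change in U: 1218 − 648 = 570

570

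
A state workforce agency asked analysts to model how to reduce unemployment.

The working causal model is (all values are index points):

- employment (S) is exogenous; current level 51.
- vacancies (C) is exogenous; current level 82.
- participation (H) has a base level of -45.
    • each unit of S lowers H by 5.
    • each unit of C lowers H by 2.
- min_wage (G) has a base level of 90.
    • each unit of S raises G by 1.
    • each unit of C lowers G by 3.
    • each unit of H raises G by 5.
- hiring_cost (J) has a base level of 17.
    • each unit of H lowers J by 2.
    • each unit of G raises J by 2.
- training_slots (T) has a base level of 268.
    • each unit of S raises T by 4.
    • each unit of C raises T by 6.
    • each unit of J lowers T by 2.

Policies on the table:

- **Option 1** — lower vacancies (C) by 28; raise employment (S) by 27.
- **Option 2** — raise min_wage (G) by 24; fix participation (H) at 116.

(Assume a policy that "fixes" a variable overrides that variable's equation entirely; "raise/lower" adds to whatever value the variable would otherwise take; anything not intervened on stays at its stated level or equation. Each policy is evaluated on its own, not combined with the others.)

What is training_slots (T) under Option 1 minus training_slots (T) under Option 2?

Option 1 (C − 28, S + 27):
  S = 51 + 27 = 78
  C = 82 − 28 = 54
  H = -45 − 5·78 − 2·54 = -543
  G = 90 + 78 − 3·54 + 5·(-543) = -2709
  J = 17 − 2·(-543) + 2·(-2709) = -4315
  T = 268 + 4·78 + 6·54 − 2·(-4315) = 9534
Option 2 (G + 24, H := 116):
  S = 51
  C = 82
  H = 116
  G = 90 + 51 − 3·82 + 5·116 (+24 from intervention) = 499
  J = 17 − 2·116 + 2·499 = 783
  T = 268 + 4·51 + 6·82 − 2·783 = -602
T: 9534 − (-602) = 10136

10136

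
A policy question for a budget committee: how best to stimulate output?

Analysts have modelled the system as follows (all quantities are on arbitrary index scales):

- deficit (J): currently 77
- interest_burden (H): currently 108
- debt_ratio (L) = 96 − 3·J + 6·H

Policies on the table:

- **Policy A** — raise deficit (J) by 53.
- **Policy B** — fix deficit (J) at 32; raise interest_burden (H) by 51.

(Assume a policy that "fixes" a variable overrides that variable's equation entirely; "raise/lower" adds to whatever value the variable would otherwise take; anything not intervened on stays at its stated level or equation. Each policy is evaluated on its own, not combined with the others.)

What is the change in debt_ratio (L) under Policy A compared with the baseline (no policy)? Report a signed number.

Baseline:
  J = 77
  H = 108
  L = 96 − 3·77 + 6·108 = 513
Policy A (J + 53):
  J = 77 + 53 = 130
  H = 108
  L = 96 − 3·130 + 6·108 = 354
Change in L: 354 − 513 = -159

-159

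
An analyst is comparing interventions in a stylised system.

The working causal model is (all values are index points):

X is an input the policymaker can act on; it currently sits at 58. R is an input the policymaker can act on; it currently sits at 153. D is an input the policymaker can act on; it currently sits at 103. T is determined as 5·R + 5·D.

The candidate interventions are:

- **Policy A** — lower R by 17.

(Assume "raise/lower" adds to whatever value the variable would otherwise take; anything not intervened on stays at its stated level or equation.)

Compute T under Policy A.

Policy A (R − 17):
  R = 153 − 17 = 136
  D = 103
  T = 0 + 5·136 + 5·103 = 1195

1195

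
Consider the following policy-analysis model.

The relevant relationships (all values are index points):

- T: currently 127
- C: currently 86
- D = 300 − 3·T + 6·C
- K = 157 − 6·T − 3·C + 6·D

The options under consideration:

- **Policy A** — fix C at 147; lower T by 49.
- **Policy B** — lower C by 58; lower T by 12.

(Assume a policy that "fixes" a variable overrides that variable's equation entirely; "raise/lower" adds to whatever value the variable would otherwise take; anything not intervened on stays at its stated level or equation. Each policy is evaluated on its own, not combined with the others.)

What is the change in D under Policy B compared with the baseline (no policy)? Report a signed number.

Baseline:
  T = 127
  C = 86
  D = 300 − 3·127 + 6·86 = 435
Policy B (C − 58, T − 12):
  T = 127 − 12 = 115
  C = 86 − 58 = 28
  D = 300 − 3·115 + 6·28 = 123
Change in D: 123 − 435 = -312

-312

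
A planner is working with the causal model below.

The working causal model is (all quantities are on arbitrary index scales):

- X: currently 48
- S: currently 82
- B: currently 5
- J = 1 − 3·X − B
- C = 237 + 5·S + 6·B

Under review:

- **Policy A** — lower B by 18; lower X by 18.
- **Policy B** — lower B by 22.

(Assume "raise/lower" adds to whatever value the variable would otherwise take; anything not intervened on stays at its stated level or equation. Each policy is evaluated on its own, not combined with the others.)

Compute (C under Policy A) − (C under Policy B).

24

Policy A (B − 18, X − 18):
  S = 82
  B = 5 − 18 = -13
  C = 237 + 5·82 + 6·(-13) = 569
Policy B (B − 22):
  S = 82
  B = 5 − 22 = -17
  C = 237 + 5·82 + 6·(-17) = 545
C: 569 − 545 = 24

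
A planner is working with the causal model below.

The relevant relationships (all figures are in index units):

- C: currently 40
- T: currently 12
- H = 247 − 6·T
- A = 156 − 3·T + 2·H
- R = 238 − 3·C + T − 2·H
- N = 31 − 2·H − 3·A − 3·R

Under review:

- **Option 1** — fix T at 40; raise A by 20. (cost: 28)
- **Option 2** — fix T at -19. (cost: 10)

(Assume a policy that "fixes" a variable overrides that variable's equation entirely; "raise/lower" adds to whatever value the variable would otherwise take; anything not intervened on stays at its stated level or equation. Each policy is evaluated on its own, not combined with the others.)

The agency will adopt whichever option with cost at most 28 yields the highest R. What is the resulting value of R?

Option 1 (T := 40, A + 20):
  C = 40
  T = 40
  H = 247 − 6·40 = 7
  R = 238 − 3·40 + 40 − 2·7 = 144
Option 2 (T := -19):
  C = 40
  T = -19
  H = 247 − 6·(-19) = 361
  R = 238 − 3·40 + (-19) − 2·361 = -623
Comparing — Option 1: R=144, Option 2: R=-623. Highest is 144 (Option 1).

144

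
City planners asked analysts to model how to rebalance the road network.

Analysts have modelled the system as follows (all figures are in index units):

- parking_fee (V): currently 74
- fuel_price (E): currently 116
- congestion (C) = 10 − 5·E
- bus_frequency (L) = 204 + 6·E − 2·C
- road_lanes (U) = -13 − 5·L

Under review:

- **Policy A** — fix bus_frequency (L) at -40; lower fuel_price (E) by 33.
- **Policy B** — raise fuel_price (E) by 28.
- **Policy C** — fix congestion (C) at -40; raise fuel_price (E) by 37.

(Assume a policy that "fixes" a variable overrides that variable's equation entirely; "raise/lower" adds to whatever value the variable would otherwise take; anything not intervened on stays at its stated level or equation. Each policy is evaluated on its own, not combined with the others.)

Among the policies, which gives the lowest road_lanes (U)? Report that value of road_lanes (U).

-12453

Policy A (L := -40, E − 33):
  E = 116 − 33 = 83
  C = 10 − 5·83 = -405
  L = -40
  U = -13 − 5·(-40) = 187
Policy B (E + 28):
  E = 116 + 28 = 144
  C = 10 − 5·144 = -710
  L = 204 + 6·144 − 2·(-710) = 2488
  U = -13 − 5·2488 = -12453
Policy C (C := -40, E + 37):
  E = 116 + 37 = 153
  C = -40
  L = 204 + 6·153 − 2·(-40) = 1202
  U = -13 − 5·1202 = -6023
Comparing — Policy A: U=187, Policy B: U=-12453, Policy C: U=-6023. Lowest is -12453 (Policy B).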